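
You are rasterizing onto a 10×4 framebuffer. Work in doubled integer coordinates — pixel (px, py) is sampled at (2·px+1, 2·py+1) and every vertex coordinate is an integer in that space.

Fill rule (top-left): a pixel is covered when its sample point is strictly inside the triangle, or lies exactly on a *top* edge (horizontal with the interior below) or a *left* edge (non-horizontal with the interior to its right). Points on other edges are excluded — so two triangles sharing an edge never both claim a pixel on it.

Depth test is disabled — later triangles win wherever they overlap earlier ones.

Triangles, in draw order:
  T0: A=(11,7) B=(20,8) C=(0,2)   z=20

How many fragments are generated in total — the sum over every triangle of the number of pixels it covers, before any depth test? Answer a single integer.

T0:
  2·area = 34  (B↔C swapped to make it positive)
  edge (11, 7)→(0, 2): d=(-11,-5) top-left  bias=+0
  edge (0, 2)→(20, 8): d=(20,6) right/bottom  bias=-1
  edge (20, 8)→(11, 7): d=(-9,-1) top-left  bias=+0
    (1,1)@(3, 3): e=[4,2,28] → █
    (2,1)@(5, 3): e=[14,-10,30] → ·
    (1,2)@(3, 5): e=[-18,42,10] → ·
    (3,2)@(7, 5): e=[2,18,14] → █
    (4,2)@(9, 5): e=[12,6,16] → █
    (5,2)@(11, 5): e=[22,-6,18] → ·
    (3,3)@(7, 7): e=[-20,58,-4] → ·
    (4,3)@(9, 7): e=[-10,46,-2] → ·
    (5,3)@(11, 7): e=[0,34,0] → █  [on edge]
    (6,3)@(13, 7): e=[10,22,2] → █
    (7,3)@(15, 7): e=[20,10,4] → █
    (8,3)@(17, 7): e=[30,-2,6] → ·
  covered (6 px):
    · · · · · · · · · ·
    · █ · · · · · · · ·
    · · · █ █ · · · · ·
    · · · · · █ █ █ · ·

Answer: 6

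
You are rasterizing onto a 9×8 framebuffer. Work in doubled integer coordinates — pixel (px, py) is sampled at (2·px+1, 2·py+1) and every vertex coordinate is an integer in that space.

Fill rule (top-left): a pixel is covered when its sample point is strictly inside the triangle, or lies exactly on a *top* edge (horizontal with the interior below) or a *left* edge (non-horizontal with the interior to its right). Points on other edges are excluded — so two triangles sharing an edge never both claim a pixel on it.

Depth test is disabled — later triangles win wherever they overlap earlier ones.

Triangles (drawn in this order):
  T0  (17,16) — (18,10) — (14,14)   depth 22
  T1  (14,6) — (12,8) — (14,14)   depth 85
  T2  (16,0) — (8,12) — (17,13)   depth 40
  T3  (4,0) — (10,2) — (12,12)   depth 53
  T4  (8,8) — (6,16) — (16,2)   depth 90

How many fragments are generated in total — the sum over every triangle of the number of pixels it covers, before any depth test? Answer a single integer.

T0:
  2·area = 20  (B↔C swapped to make it positive)
  edge (17, 16)→(14, 14): d=(-3,-2) top-left  bias=+0
  edge (14, 14)→(18, 10): d=(4,-4) top-left  bias=+0
  edge (18, 10)→(17, 16): d=(-1,6) right/bottom  bias=-1
    (8,5)@(17, 11): e=[15,0,5] → #  [on edge]
    (7,6)@(15, 13): e=[5,0,15] → #  [on edge]
    (6,7)@(13, 15): e=[-5,0,25] → ·  [on edge]
    (7,7)@(15, 15): e=[-1,8,13] → ·
    (8,7)@(17, 15): e=[3,16,1] → #
  covered (4 px):
    · · · · · · · · ·
    · · · · · · · · ·
    · · · · · · · · ·
    · · · · · · · · ·
    · · · · · · · · ·
    · · · · · · · · #
    · · · · · · · # #
    · · · · · · · · #
T1:
  2·area = 16  (B↔C swapped to make it positive)
  edge (14, 6)→(14, 14): d=(0,8) right/bottom  bias=-1
  edge (14, 14)→(12, 8): d=(-2,-6) top-left  bias=+0
  edge (12, 8)→(14, 6): d=(2,-2) top-left  bias=+0
    (8,1)@(17, 3): e=[-24,40,0] → ·  [on edge]
    (5,2)@(11, 5): e=[24,0,-8] → ·  [on edge]
    (7,2)@(15, 5): e=[-8,24,0] → ·  [on edge]
    (6,3)@(13, 7): e=[8,8,0] → #  [on edge]
    (7,3)@(15, 7): e=[-8,20,4] → ·
    (5,4)@(11, 9): e=[24,-8,0] → ·  [on edge]
    (6,4)@(13, 9): e=[8,4,4] → #
    (7,4)@(15, 9): e=[-8,16,8] → ·
    (4,5)@(9, 11): e=[40,-24,0] → ·  [on edge]
    (6,5)@(13, 11): e=[8,0,8] → #  [on edge]
    (7,5)@(15, 11): e=[-8,12,12] → ·
    (3,6)@(7, 13): e=[56,-40,0] → ·  [on edge]
    (2,7)@(5, 15): e=[72,-56,0] → ·  [on edge]
  covered (3 px):
    · · · · · · · · ·
    · · · · · · · · ·
    · · · · · · · · ·
    · · · · · · # · ·
    · · · · · · # · ·
    · · · · · · # · ·
    · · · · · · · · ·
    · · · · · · · · ·
T2:
  2·area = 116  (B↔C swapped to make it positive)
  edge (16, 0)→(17, 13): d=(1,13) right/bottom  bias=-1
  edge (17, 13)→(8, 12): d=(-9,-1) top-left  bias=+0
  edge (8, 12)→(16, 0): d=(8,-12) top-left  bias=+0
    (7,1)@(15, 3): e=[16,88,12] → #
    (8,1)@(17, 3): e=[-10,90,36] → ·
    (6,2)@(13, 5): e=[44,68,4] → #
    (8,2)@(17, 5): e=[-8,72,52] → ·
    (6,3)@(13, 7): e=[46,50,20] → #
    (8,3)@(17, 7): e=[-6,54,68] → ·
    (5,4)@(11, 9): e=[74,30,12] → #
    (8,4)@(17, 9): e=[-4,36,84] → ·
    (4,5)@(9, 11): e=[102,10,4] → #
    (8,5)@(17, 11): e=[-2,18,100] → ·
    (4,6)@(9, 13): e=[104,-8,20] → ·
    (5,6)@(11, 13): e=[78,-6,44] → ·
    (8,6)@(17, 13): e=[0,0,116] → ·  [on edge]
  covered (12 px):
    · · · · · · · · ·
    · · · · · · · # ·
    · · · · · · # # ·
    · · · · · · # # ·
    · · · · · # # # ·
    · · · · # # # # ·
    · · · · · · · · ·
    · · · · · · · · ·
T3:
  2·area = 56
  edge (4, 0)→(10, 2): d=(6,2) right/bottom  bias=-1
  edge (10, 2)→(12, 12): d=(2,10) right/bottom  bias=-1
  edge (12, 12)→(4, 0): d=(-8,-12) top-left  bias=+0
    (2,0)@(5, 1): e=[4,48,4] → #
    (3,0)@(7, 1): e=[0,28,28] → ·  [on edge]
    (2,1)@(5, 3): e=[16,52,-12] → ·
    (3,1)@(7, 3): e=[12,32,12] → #
    (4,1)@(9, 3): e=[8,12,36] → #
    (5,1)@(11, 3): e=[4,-8,60] → ·
    (6,1)@(13, 3): e=[0,-28,84] → ·  [on edge]
    (3,2)@(7, 5): e=[24,36,-4] → ·
    (4,2)@(9, 5): e=[20,16,20] → #
    (5,2)@(11, 5): e=[16,-4,44] → ·
    (4,3)@(9, 7): e=[32,20,4] → #
    (5,3)@(11, 7): e=[28,0,28] → ·  [on edge]
  covered (6 px):
    · · # · · · · · ·
    · · · # # · · · ·
    · · · · # · · · ·
    · · · · # · · · ·
    · · · · · # · · ·
    · · · · · · · · ·
    · · · · · · · · ·
    · · · · · · · · ·
T4:
  2·area = 52  (B↔C swapped to make it positive)
  edge (8, 8)→(16, 2): d=(8,-6) top-left  bias=+0
  edge (16, 2)→(6, 16): d=(-10,14) right/bottom  bias=-1
  edge (6, 16)→(8, 8): d=(2,-8) top-left  bias=+0
    (7,1)@(15, 3): e=[2,4,46] → #
    (8,1)@(17, 3): e=[14,-24,62] → ·
    (6,2)@(13, 5): e=[6,12,34] → #
    (7,2)@(15, 5): e=[18,-16,50] → ·
    (5,3)@(11, 7): e=[10,20,22] → #
    (6,3)@(13, 7): e=[22,-8,38] → ·
    (4,4)@(9, 9): e=[14,28,10] → #
    (5,4)@(11, 9): e=[26,0,26] → ·  [on edge]
    (4,5)@(9, 11): e=[30,8,14] → #
    (5,5)@(11, 11): e=[42,-20,30] → ·
    (3,6)@(7, 13): e=[34,16,2] → #
    (4,6)@(9, 13): e=[46,-12,18] → ·
  covered (6 px):
    · · · · · · · · ·
    · · · · · · · # ·
    · · · · · · # · ·
    · · · · · # · · ·
    · · · · # · · · ·
    · · · · # · · · ·
    · · · # · · · · ·
    · · · · · · · · ·

Result: 31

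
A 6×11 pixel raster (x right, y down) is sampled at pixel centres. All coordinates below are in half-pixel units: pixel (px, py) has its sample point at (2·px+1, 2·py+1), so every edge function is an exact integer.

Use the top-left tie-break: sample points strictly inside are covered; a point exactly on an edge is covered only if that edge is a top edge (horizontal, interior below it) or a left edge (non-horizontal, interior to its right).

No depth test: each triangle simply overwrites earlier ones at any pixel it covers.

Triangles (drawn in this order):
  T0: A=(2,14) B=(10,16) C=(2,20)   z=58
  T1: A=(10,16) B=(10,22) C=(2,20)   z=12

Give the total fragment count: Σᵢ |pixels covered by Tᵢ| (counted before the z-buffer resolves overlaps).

T0:
  2·area = 48
  edge (2, 14)→(10, 16): d=(8,2) right/bottom  bias=-1
  edge (10, 16)→(2, 20): d=(-8,4) right/bottom  bias=-1
  edge (2, 20)→(2, 14): d=(0,-6) top-left  bias=+0
    (1,7)@(3, 15): e=[6,36,6] → X
    (2,7)@(5, 15): e=[2,28,18] → X
    (3,7)@(7, 15): e=[-2,20,30] → .
    (1,8)@(3, 17): e=[22,20,6] → X
    (3,8)@(7, 17): e=[14,4,30] → X
    (4,8)@(9, 17): e=[10,-4,42] → .
    (1,9)@(3, 19): e=[38,4,6] → X
    (2,9)@(5, 19): e=[34,-4,18] → .
    (3,9)@(7, 19): e=[30,-12,30] → .
    (1,10)@(3, 21): e=[54,-12,6] → .
  covered (6 px):
    . . . . . .
    . . . . . .
    . . . . . .
    . . . . . .
    . . . . . .
    . . . . . .
    . . . . . .
    . X X . . .
    . X X X . .
    . X . . . .
    . . . . . .
T1:
  2·area = 48
  edge (10, 16)→(10, 22): d=(0,6) right/bottom  bias=-1
  edge (10, 22)→(2, 20): d=(-8,-2) top-left  bias=+0
  edge (2, 20)→(10, 16): d=(8,-4) top-left  bias=+0
    (4,8)@(9, 17): e=[6,38,4] → X
    (5,8)@(11, 17): e=[-6,42,12] → .
    (2,9)@(5, 19): e=[30,14,4] → X
    (3,9)@(7, 19): e=[18,18,12] → X
    (5,9)@(11, 19): e=[-6,26,28] → .
    (2,10)@(5, 21): e=[30,-2,20] → .
    (3,10)@(7, 21): e=[18,2,28] → X
    (5,10)@(11, 21): e=[-6,10,44] → .
  covered (6 px):
    . . . . . .
    . . . . . .
    . . . . . .
    . . . . . .
    . . . . . .
    . . . . . .
    . . . . . .
    . . . . . .
    . . . . X .
    . . X X X .
    . . . X X .

Result: 12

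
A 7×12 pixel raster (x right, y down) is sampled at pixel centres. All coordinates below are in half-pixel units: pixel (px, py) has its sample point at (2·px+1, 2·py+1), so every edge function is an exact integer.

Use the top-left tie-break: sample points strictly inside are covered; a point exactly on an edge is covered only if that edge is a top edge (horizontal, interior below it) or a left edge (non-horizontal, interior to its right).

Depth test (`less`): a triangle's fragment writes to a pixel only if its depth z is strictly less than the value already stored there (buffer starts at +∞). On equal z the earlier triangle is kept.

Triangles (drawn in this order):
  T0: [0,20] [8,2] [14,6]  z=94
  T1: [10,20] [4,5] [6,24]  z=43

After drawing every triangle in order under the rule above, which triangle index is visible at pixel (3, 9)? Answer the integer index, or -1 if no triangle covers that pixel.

T0:
  2·area = 140
  edge (0, 20)→(8, 2): d=(8,-18) top-left  bias=+0
  edge (8, 2)→(14, 6): d=(6,4) right/bottom  bias=-1
  edge (14, 6)→(0, 20): d=(-14,14) right/bottom  bias=-1
    (4,1)@(9, 3): e=[26,2,112] → #
    (5,1)@(11, 3): e=[62,-6,84] → ·
    (3,2)@(7, 5): e=[6,22,112] → #
    (5,2)@(11, 5): e=[78,6,56] → #
    (6,2)@(13, 5): e=[114,-2,28] → ·
    (3,3)@(7, 7): e=[22,34,84] → #
    (6,3)@(13, 7): e=[130,10,0] → ·  [on edge]
    (2,4)@(5, 9): e=[2,54,84] → #
    (5,4)@(11, 9): e=[110,30,0] → ·  [on edge]
    (2,5)@(5, 11): e=[18,66,56] → #
    (4,5)@(9, 11): e=[90,50,0] → ·  [on edge]
    (2,6)@(5, 13): e=[34,78,28] → #
    (3,6)@(7, 13): e=[70,70,0] → ·  [on edge]
    (2,7)@(5, 15): e=[50,90,0] → ·  [on edge]
    (1,8)@(3, 17): e=[30,110,0] → ·  [on edge]
    (0,9)@(1, 19): e=[10,130,0] → ·  [on edge]
  covered (14 px):
    · · · · · · ·
    · · · · # · ·
    · · · # # # ·
    · · · # # # ·
    · · # # # · ·
    · · # # · · ·
    · · # · · · ·
    · # · · · · ·
    · · · · · · ·
    · · · · · · ·
    · · · · · · ·
    · · · · · · ·
T1:
  2·area = 84  (B↔C swapped to make it positive)
  edge (10, 20)→(6, 24): d=(-4,4) right/bottom  bias=-1
  edge (6, 24)→(4, 5): d=(-2,-19) top-left  bias=+0
  edge (4, 5)→(10, 20): d=(6,15) right/bottom  bias=-1
    (2,4)@(5, 9): e=[64,11,9] → #
    (3,4)@(7, 9): e=[56,49,-21] → ·
    (2,5)@(5, 11): e=[56,7,21] → #
    (3,5)@(7, 11): e=[48,45,-9] → ·
    (2,6)@(5, 13): e=[48,3,33] → #
    (3,6)@(7, 13): e=[40,41,3] → #
    (4,6)@(9, 13): e=[32,79,-27] → ·
    (2,7)@(5, 15): e=[40,-1,45] → ·
    (3,7)@(7, 15): e=[32,37,15] → #
    (4,7)@(9, 15): e=[24,75,-15] → ·
    (3,8)@(7, 17): e=[24,33,27] → #
    (4,8)@(9, 17): e=[16,71,-3] → ·
    (6,8)@(13, 17): e=[0,147,-63] → ·  [on edge]
    (5,9)@(11, 19): e=[0,105,-21] → ·  [on edge]
    (4,10)@(9, 21): e=[0,63,21] → ·  [on edge]
    (3,11)@(7, 23): e=[0,21,63] → ·  [on edge]
  covered (9 px):
    · · · · · · ·
    · · · · · · ·
    · · · · · · ·
    · · · · · · ·
    · · # · · · ·
    · · # · · · ·
    · · # # · · ·
    · · · # · · ·
    · · · # · · ·
    · · · # # · ·
    · · · # · · ·
    · · · · · · ·

Z-buffer (winner per pixel, '.' = empty):
  . . . . . . .
  . . . . 0 . .
  . . . 0 0 0 .
  . . . 0 0 0 .
  . . 1 0 0 . .
  . . 1 0 . . .
  . . 1 1 . . .
  . 0 . 1 . . .
  . . . 1 . . .
  . . . 1 1 . .
  . . . 1 . . .
  . . . . . . .

Result: 1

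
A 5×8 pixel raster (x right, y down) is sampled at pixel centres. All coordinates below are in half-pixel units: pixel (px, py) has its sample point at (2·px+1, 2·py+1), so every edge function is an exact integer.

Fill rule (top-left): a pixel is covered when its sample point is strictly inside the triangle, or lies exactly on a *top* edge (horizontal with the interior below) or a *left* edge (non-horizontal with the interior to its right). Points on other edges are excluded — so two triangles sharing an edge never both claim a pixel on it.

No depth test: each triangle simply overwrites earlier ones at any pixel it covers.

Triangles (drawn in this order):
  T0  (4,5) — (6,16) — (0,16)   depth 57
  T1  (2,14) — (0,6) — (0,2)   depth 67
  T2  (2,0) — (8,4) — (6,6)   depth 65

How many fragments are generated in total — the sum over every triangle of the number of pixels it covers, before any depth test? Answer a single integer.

T0:
  2·area = 66
  edge (4, 5)→(6, 16): d=(2,11) right/bottom  bias=-1
  edge (6, 16)→(0, 16): d=(-6,0) right/bottom  bias=-1
  edge (0, 16)→(4, 5): d=(4,-11) top-left  bias=+0
    (1,4)@(3, 9): e=[19,42,5] → X
    (2,4)@(5, 9): e=[-3,42,27] → .
    (1,5)@(3, 11): e=[23,30,13] → X
    (2,5)@(5, 11): e=[1,30,35] → X
    (3,5)@(7, 11): e=[-21,30,57] → .
    (1,6)@(3, 13): e=[27,18,21] → X
    (3,6)@(7, 13): e=[-17,18,65] → .
    (0,7)@(1, 15): e=[53,6,7] → X
    (3,7)@(7, 15): e=[-13,6,73] → .
  covered (8 px):
    . . . . .
    . . . . .
    . . . . .
    . . . . .
    . X . . .
    . X X . .
    . X X . .
    X X X . .
T1:
  2·area = 8
  edge (2, 14)→(0, 6): d=(-2,-8) top-left  bias=+0
  edge (0, 6)→(0, 2): d=(0,-4) top-left  bias=+0
  edge (0, 2)→(2, 14): d=(2,12) right/bottom  bias=-1
    (0,4)@(1, 9): e=[2,4,2] → X
    (1,4)@(3, 9): e=[18,12,-22] → .
    (0,5)@(1, 11): e=[-2,4,6] → .
  covered (1 px):
    . . . . .
    . . . . .
    . . . . .
    . . . . .
    X . . . .
    . . . . .
    . . . . .
    . . . . .
T2:
  2·area = 20
  edge (2, 0)→(8, 4): d=(6,4) right/bottom  bias=-1
  edge (8, 4)→(6, 6): d=(-2,2) right/bottom  bias=-1
  edge (6, 6)→(2, 0): d=(-4,-6) top-left  bias=+0
    (1,0)@(3, 1): e=[2,16,2] → X
    (2,0)@(5, 1): e=[-6,12,14] → .
    (1,1)@(3, 3): e=[14,12,-6] → .
    (2,1)@(5, 3): e=[6,8,6] → X
    (3,1)@(7, 3): e=[-2,4,18] → .
    (4,1)@(9, 3): e=[-10,0,30] → .  [on edge]
    (2,2)@(5, 5): e=[18,4,-2] → .
    (3,2)@(7, 5): e=[10,0,10] → .  [on edge]
    (2,3)@(5, 7): e=[30,0,-10] → .  [on edge]
    (1,4)@(3, 9): e=[50,0,-30] → .  [on edge]
    (0,5)@(1, 11): e=[70,0,-50] → .  [on edge]
  covered (2 px):
    . X . . .
    . . X . .
    . . . . .
    . . . . .
    . . . . .
    . . . . .
    . . . . .
    . . . . .

Final: 11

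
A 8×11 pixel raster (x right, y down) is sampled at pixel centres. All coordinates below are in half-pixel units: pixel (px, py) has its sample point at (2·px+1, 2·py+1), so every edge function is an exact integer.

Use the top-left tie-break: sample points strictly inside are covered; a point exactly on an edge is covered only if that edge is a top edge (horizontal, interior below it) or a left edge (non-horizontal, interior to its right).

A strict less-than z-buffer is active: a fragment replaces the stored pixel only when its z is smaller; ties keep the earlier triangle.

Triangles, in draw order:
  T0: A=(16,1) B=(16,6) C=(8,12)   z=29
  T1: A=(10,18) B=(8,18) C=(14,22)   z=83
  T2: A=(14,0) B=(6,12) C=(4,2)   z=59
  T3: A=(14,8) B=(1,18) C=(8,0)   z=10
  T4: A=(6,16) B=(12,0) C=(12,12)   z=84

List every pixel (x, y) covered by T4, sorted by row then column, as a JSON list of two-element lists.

T0:
  2·area = 40
  edge (16, 1)→(16, 6): d=(0,5) right/bottom  bias=-1
  edge (16, 6)→(8, 12): d=(-8,6) right/bottom  bias=-1
  edge (8, 12)→(16, 1): d=(8,-11) top-left  bias=+0
    (7,1)@(15, 3): e=[5,30,5] → X
    (7,2)@(15, 5): e=[5,14,21] → X
    (6,3)@(13, 7): e=[15,10,15] → X
    (7,3)@(15, 7): e=[5,-2,37] → .
    (5,4)@(11, 9): e=[25,6,9] → X
    (6,4)@(13, 9): e=[15,-6,31] → .
    (4,5)@(9, 11): e=[35,2,3] → X
    (5,5)@(11, 11): e=[25,-10,25] → .
    (4,6)@(9, 13): e=[35,-14,19] → .
  covered (5 px):
    . . . . . . . .
    . . . . . . . X
    . . . . . . . X
    . . . . . . X .
    . . . . . X . .
    . . . . X . . .
    . . . . . . . .
    . . . . . . . .
    . . . . . . . .
    . . . . . . . .
    . . . . . . . .
T1:
  2·area = 8  (B↔C swapped to make it positive)
  edge (10, 18)→(14, 22): d=(4,4) right/bottom  bias=-1
  edge (14, 22)→(8, 18): d=(-6,-4) top-left  bias=+0
  edge (8, 18)→(10, 18): d=(2,0) top-left  bias=+0
    (0,4)@(1, 9): e=[0,26,-18] → .  [on edge]
    (1,5)@(3, 11): e=[0,22,-14] → .  [on edge]
    (2,6)@(5, 13): e=[0,18,-10] → .  [on edge]
    (3,7)@(7, 15): e=[0,14,-6] → .  [on edge]
    (4,8)@(9, 17): e=[0,10,-2] → .  [on edge]
    (5,9)@(11, 19): e=[0,6,2] → .  [on edge]
    (6,10)@(13, 21): e=[0,2,6] → .  [on edge]
  covered (0 px):
    . . . . . . . .
    . . . . . . . .
    . . . . . . . .
    . . . . . . . .
    . . . . . . . .
    . . . . . . . .
    . . . . . . . .
    . . . . . . . .
    . . . . . . . .
    . . . . . . . .
    . . . . . . . .
T2:
  2·area = 104
  edge (14, 0)→(6, 12): d=(-8,12) right/bottom  bias=-1
  edge (6, 12)→(4, 2): d=(-2,-10) top-left  bias=+0
  edge (4, 2)→(14, 0): d=(10,-2) top-left  bias=+0
    (4,0)@(9, 1): e=[52,52,0] → X  [on edge]
    (5,0)@(11, 1): e=[28,72,4] → X
    (6,0)@(13, 1): e=[4,92,8] → X
    (7,0)@(15, 1): e=[-20,112,12] → .
    (2,1)@(5, 3): e=[84,8,12] → X
    (3,1)@(7, 3): e=[60,28,16] → X
    (6,1)@(13, 3): e=[-12,88,28] → .
    (2,2)@(5, 5): e=[68,4,32] → X
    (5,2)@(11, 5): e=[-4,64,44] → .
    (2,3)@(5, 7): e=[52,0,52] → X  [on edge]
    (5,3)@(11, 7): e=[-20,60,64] → .
    (2,4)@(5, 9): e=[36,-4,72] → .
    (3,8)@(7, 17): e=[-52,0,156] → .  [on edge]
  covered (14 px):
    . . . . X X X .
    . . X X X X . .
    . . X X X . . .
    . . X X X . . .
    . . . X . . . .
    . . . . . . . .
    . . . . . . . .
    . . . . . . . .
    . . . . . . . .
    . . . . . . . .
    . . . . . . . .
T3:
  2·area = 164
  edge (14, 8)→(1, 18): d=(-13,10) right/bottom  bias=-1
  edge (1, 18)→(8, 0): d=(7,-18) top-left  bias=+0
  edge (8, 0)→(14, 8): d=(6,8) right/bottom  bias=-1
    (3,1)@(7, 3): e=[135,3,26] → X
    (4,1)@(9, 3): e=[115,39,10] → X
    (5,1)@(11, 3): e=[95,75,-6] → .
    (3,2)@(7, 5): e=[109,17,38] → X
    (5,2)@(11, 5): e=[69,89,6] → X
    (6,2)@(13, 5): e=[49,125,-10] → .
    (3,3)@(7, 7): e=[83,31,50] → X
    (6,3)@(13, 7): e=[23,139,2] → X
    (7,3)@(15, 7): e=[3,175,-14] → .
    (2,4)@(5, 9): e=[77,9,78] → X
    (6,4)@(13, 9): e=[-3,153,14] → .
    (2,5)@(5, 11): e=[51,23,90] → X
  covered (20 px):
    . . . . . . . .
    . . . X X . . .
    . . . X X X . .
    . . . X X X X .
    . . X X X X . .
    . . X X X . . .
    . X X X . . . .
    . X . . . . . .
    . . . . . . . .
    . . . . . . . .
    . . . . . . . .
T4:
  2·area = 72
  edge (6, 16)→(12, 0): d=(6,-16) top-left  bias=+0
  edge (12, 0)→(12, 12): d=(0,12) right/bottom  bias=-1
  edge (12, 12)→(6, 16): d=(-6,4) right/bottom  bias=-1
    (5,1)@(11, 3): e=[2,12,58] → X
    (6,1)@(13, 3): e=[34,-12,50] → .
    (5,2)@(11, 5): e=[14,12,46] → X
    (6,2)@(13, 5): e=[46,-12,38] → .
    (5,3)@(11, 7): e=[26,12,34] → X
    (6,3)@(13, 7): e=[58,-12,26] → .
    (4,4)@(9, 9): e=[6,36,30] → X
    (6,4)@(13, 9): e=[70,-12,14] → .
    (4,5)@(9, 11): e=[18,36,18] → X
    (6,5)@(13, 11): e=[82,-12,2] → .
    (4,6)@(9, 13): e=[30,36,6] → X
    (5,6)@(11, 13): e=[62,12,-2] → .
  covered (9 px):
    . . . . . . . .
    . . . . . X . .
    . . . . . X . .
    . . . . . X . .
    . . . . X X . .
    . . . . X X . .
    . . . . X . . .
    . . . X . . . .
    . . . . . . . .
    . . . . . . . .
    . . . . . . . .

Result: [[5,1],[5,2],[5,3],[4,4],[5,4],[4,5],[5,5],[4,6],[3,7]]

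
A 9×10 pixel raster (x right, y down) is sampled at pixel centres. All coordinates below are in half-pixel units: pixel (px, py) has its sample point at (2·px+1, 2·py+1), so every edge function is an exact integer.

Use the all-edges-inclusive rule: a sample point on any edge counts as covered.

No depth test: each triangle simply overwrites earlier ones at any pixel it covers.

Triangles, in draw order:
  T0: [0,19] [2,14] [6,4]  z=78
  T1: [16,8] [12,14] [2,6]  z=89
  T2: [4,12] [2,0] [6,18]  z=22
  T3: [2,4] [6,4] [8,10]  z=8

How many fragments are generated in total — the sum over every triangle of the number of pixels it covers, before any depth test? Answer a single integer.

T0:
  degenerate (2·area = 0) — covers nothing
T1:
  2·area = 92
  edge (16, 8)→(12, 14): d=(-4,6) inclusive
  edge (12, 14)→(2, 6): d=(-10,-8) inclusive
  edge (2, 6)→(16, 8): d=(14,2) inclusive
    (2,3)@(5, 7): e=[70,14,8] → X
    (3,3)@(7, 7): e=[58,30,4] → X
    (4,3)@(9, 7): e=[46,46,0] → X  [on edge]
    (5,3)@(11, 7): e=[34,62,-4] → .
    (2,4)@(5, 9): e=[62,-6,36] → .
    (3,4)@(7, 9): e=[50,10,32] → X
    (5,4)@(11, 9): e=[26,42,24] → X
    (6,4)@(13, 9): e=[14,58,20] → X
    (7,4)@(15, 9): e=[2,74,16] → X
    (8,4)@(17, 9): e=[-10,90,12] → .
    (3,5)@(7, 11): e=[42,-10,60] → .
    (4,5)@(9, 11): e=[30,6,56] → X
  covered (12 px):
    . . . . . . . . .
    . . . . . . . . .
    . . . . . . . . .
    . . X X X . . . .
    . . . X X X X X .
    . . . . X X X . .
    . . . . . X . . .
    . . . . . . . . .
    . . . . . . . . .
    . . . . . . . . .
T2:
  2·area = 12
  edge (4, 12)→(2, 0): d=(-2,-12) inclusive
  edge (2, 0)→(6, 18): d=(4,18) inclusive
  edge (6, 18)→(4, 12): d=(-2,-6) inclusive
    (0,1)@(1, 3): e=[-18,30,0] → .  [on edge]
    (1,2)@(3, 5): e=[2,2,8] → X
    (2,2)@(5, 5): e=[26,-34,20] → .
    (1,3)@(3, 7): e=[-2,10,4] → .
    (1,4)@(3, 9): e=[-6,18,0] → .  [on edge]
    (2,7)@(5, 15): e=[6,6,0] → X  [on edge]
    (3,7)@(7, 15): e=[30,-30,12] → .
    (2,8)@(5, 17): e=[2,14,-4] → .
  covered (2 px):
    . . . . . . . . .
    . . . . . . . . .
    . X . . . . . . .
    . . . . . . . . .
    . . . . . . . . .
    . . . . . . . . .
    . . . . . . . . .
    . . X . . . . . .
    . . . . . . . . .
    . . . . . . . . .
T3:
  2·area = 24
  edge (2, 4)→(6, 4): d=(4,0) inclusive
  edge (6, 4)→(8, 10): d=(2,6) inclusive
  edge (8, 10)→(2, 4): d=(-6,-6) inclusive
    (2,0)@(5, 1): e=[-12,0,36] → .  [on edge]
    (0,1)@(1, 3): e=[-4,28,0] → .  [on edge]
    (1,2)@(3, 5): e=[4,20,0] → X  [on edge]
    (2,2)@(5, 5): e=[4,8,12] → X
    (3,2)@(7, 5): e=[4,-4,24] → .
    (1,3)@(3, 7): e=[12,24,-12] → .
    (2,3)@(5, 7): e=[12,12,0] → X  [on edge]
    (3,3)@(7, 7): e=[12,0,12] → X  [on edge]
    (4,3)@(9, 7): e=[12,-12,24] → .
    (2,4)@(5, 9): e=[20,16,-12] → .
    (3,4)@(7, 9): e=[20,4,0] → X  [on edge]
    (4,4)@(9, 9): e=[20,-8,12] → .
    (4,5)@(9, 11): e=[28,-4,0] → .  [on edge]
    (4,6)@(9, 13): e=[36,0,-12] → .  [on edge]
    (5,6)@(11, 13): e=[36,-12,0] → .  [on edge]
    (6,7)@(13, 15): e=[44,-20,0] → .  [on edge]
    (7,8)@(15, 17): e=[52,-28,0] → .  [on edge]
    (5,9)@(11, 19): e=[60,0,-36] → .  [on edge]
    (8,9)@(17, 19): e=[60,-36,0] → .  [on edge]
  covered (5 px):
    . . . . . . . . .
    . . . . . . . . .
    . X X . . . . . .
    . . X X . . . . .
    . . . X . . . . .
    . . . . . . . . .
    . . . . . . . . .
    . . . . . . . . .
    . . . . . . . . .
    . . . . . . . . .

Answer: 19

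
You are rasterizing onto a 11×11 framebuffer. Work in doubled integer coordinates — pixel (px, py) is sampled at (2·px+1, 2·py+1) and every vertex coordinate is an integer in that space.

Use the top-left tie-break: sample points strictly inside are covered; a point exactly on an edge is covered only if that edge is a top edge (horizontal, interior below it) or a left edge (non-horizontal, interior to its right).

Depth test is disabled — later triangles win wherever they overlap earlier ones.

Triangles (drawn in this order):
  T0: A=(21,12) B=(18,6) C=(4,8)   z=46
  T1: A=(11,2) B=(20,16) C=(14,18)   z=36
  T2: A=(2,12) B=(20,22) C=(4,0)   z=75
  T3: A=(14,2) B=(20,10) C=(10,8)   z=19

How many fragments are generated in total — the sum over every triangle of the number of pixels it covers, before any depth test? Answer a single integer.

T0:
  2·area = 90  (B↔C swapped to make it positive)
  edge (21, 12)→(4, 8): d=(-17,-4) top-left  bias=+0
  edge (4, 8)→(18, 6): d=(14,-2) top-left  bias=+0
  edge (18, 6)→(21, 12): d=(3,6) right/bottom  bias=-1
    (5,3)@(11, 7): e=[45,0,45] → #  [on edge]
    (6,3)@(13, 7): e=[53,4,33] → #
    (7,3)@(15, 7): e=[61,8,21] → #
    (8,3)@(17, 7): e=[69,12,9] → #
    (9,3)@(19, 7): e=[77,16,-3] → ·
    (4,4)@(9, 9): e=[3,24,63] → #
    (9,4)@(19, 9): e=[43,44,3] → #
    (10,4)@(21, 9): e=[51,48,-9] → ·
    (4,5)@(9, 11): e=[-31,52,69] → ·
    (5,5)@(11, 11): e=[-23,56,57] → ·
    (6,5)@(13, 11): e=[-15,60,45] → ·
    (7,5)@(15, 11): e=[-7,64,33] → ·
  covered (12 px):
    · · · · · · · · · · ·
    · · · · · · · · · · ·
    · · · · · · · · · · ·
    · · · · · # # # # · ·
    · · · · # # # # # # ·
    · · · · · · · · # # ·
    · · · · · · · · · · ·
    · · · · · · · · · · ·
    · · · · · · · · · · ·
    · · · · · · · · · · ·
    · · · · · · · · · · ·
T1:
  2·area = 102
  edge (11, 2)→(20, 16): d=(9,14) right/bottom  bias=-1
  edge (20, 16)→(14, 18): d=(-6,2) right/bottom  bias=-1
  edge (14, 18)→(11, 2): d=(-3,-16) top-left  bias=+0
    (6,3)@(13, 7): e=[17,68,17] → #
    (7,3)@(15, 7): e=[-11,64,49] → ·
    (6,4)@(13, 9): e=[35,56,11] → #
    (7,4)@(15, 9): e=[7,52,43] → #
    (8,4)@(17, 9): e=[-21,48,75] → ·
    (6,5)@(13, 11): e=[53,44,5] → #
    (8,5)@(17, 11): e=[-3,36,69] → ·
    (6,6)@(13, 13): e=[71,32,-1] → ·
    (7,6)@(15, 13): e=[43,28,31] → #
    (8,6)@(17, 13): e=[15,24,63] → #
    (9,6)@(19, 13): e=[-13,20,95] → ·
    (7,7)@(15, 15): e=[61,16,25] → #
    (8,8)@(17, 17): e=[51,0,51] → ·  [on edge]
    (5,9)@(11, 19): e=[153,0,-51] → ·  [on edge]
    (2,10)@(5, 21): e=[255,0,-153] → ·  [on edge]
  covered (11 px):
    · · · · · · · · · · ·
    · · · · · · · · · · ·
    · · · · · · · · · · ·
    · · · · · · # · · · ·
    · · · · · · # # · · ·
    · · · · · · # # · · ·
    · · · · · · · # # · ·
    · · · · · · · # # # ·
    · · · · · · · # · · ·
    · · · · · · · · · · ·
    · · · · · · · · · · ·
T2:
  2·area = 236  (B↔C swapped to make it positive)
  edge (2, 12)→(4, 0): d=(2,-12) top-left  bias=+0
  edge (4, 0)→(20, 22): d=(16,22) right/bottom  bias=-1
  edge (20, 22)→(2, 12): d=(-18,-10) top-left  bias=+0
    (2,1)@(5, 3): e=[18,26,192] → #
    (3,1)@(7, 3): e=[42,-18,212] → ·
    (2,2)@(5, 5): e=[22,58,156] → #
    (3,2)@(7, 5): e=[46,14,176] → #
    (4,2)@(9, 5): e=[70,-30,196] → ·
    (1,3)@(3, 7): e=[2,134,100] → #
    (4,3)@(9, 7): e=[74,2,160] → #
    (5,3)@(11, 7): e=[98,-42,180] → ·
    (1,4)@(3, 9): e=[6,166,64] → #
    (5,4)@(11, 9): e=[102,-10,144] → ·
    (1,5)@(3, 11): e=[10,198,28] → #
    (5,5)@(11, 11): e=[106,22,108] → #
    (5,8)@(11, 17): e=[118,118,0] → #  [on edge]
  covered (30 px):
    · · · · · · · · · · ·
    · · # · · · · · · · ·
    · · # # · · · · · · ·
    · # # # # · · · · · ·
    · # # # # · · · · · ·
    · # # # # # · · · · ·
    · · # # # # # · · · ·
    · · · · # # # · · · ·
    · · · · · # # # · · ·
    · · · · · · · # # · ·
    · · · · · · · · · # ·
T3:
  2·area = 68
  edge (14, 2)→(20, 10): d=(6,8) right/bottom  bias=-1
  edge (20, 10)→(10, 8): d=(-10,-2) top-left  bias=+0
  edge (10, 8)→(14, 2): d=(4,-6) top-left  bias=+0
    (6,2)@(13, 5): e=[26,36,6] → #
    (7,2)@(15, 5): e=[10,40,18] → #
    (8,2)@(17, 5): e=[-6,44,30] → ·
    (2,3)@(5, 7): e=[102,0,-34] → ·  [on edge]
    (5,3)@(11, 7): e=[54,12,2] → #
    (8,3)@(17, 7): e=[6,24,38] → #
    (9,3)@(19, 7): e=[-10,28,50] → ·
    (5,4)@(11, 9): e=[66,-8,10] → ·
    (6,4)@(13, 9): e=[50,-4,22] → ·
    (7,4)@(15, 9): e=[34,0,34] → #  [on edge]
    (9,4)@(19, 9): e=[2,8,58] → #
    (10,4)@(21, 9): e=[-14,12,70] → ·
  covered (9 px):
    · · · · · · · · · · ·
    · · · · · · · · · · ·
    · · · · · · # # · · ·
    · · · · · # # # # · ·
    · · · · · · · # # # ·
    · · · · · · · · · · ·
    · · · · · · · · · · ·
    · · · · · · · · · · ·
    · · · · · · · · · · ·
    · · · · · · · · · · ·
    · · · · · · · · · · ·

Answer: 62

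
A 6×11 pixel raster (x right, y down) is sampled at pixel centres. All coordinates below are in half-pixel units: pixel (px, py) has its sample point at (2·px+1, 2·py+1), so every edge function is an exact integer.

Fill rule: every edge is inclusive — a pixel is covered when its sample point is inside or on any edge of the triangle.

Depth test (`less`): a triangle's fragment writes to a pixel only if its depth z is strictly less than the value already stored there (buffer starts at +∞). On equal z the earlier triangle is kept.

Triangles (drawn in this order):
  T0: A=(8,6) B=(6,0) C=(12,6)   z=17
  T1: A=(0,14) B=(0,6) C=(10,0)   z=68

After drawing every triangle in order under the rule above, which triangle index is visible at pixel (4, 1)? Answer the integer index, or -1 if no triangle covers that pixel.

T0:
  2·area = 24
  edge (8, 6)→(6, 0): d=(-2,-6) inclusive
  edge (6, 0)→(12, 6): d=(6,6) inclusive
  edge (12, 6)→(8, 6): d=(-4,0) inclusive
    (3,0)@(7, 1): e=[4,0,20] → X  [on edge]
    (4,0)@(9, 1): e=[16,-12,20] → .
    (3,1)@(7, 3): e=[0,12,12] → X  [on edge]
    (4,1)@(9, 3): e=[12,0,12] → X  [on edge]
    (5,1)@(11, 3): e=[24,-12,12] → .
    (3,2)@(7, 5): e=[-4,24,4] → .
    (4,2)@(9, 5): e=[8,12,4] → X
    (5,2)@(11, 5): e=[20,0,4] → X  [on edge]
    (4,3)@(9, 7): e=[4,24,-4] → .
    (5,3)@(11, 7): e=[16,12,-4] → .
    (4,4)@(9, 9): e=[0,36,-12] → .  [on edge]
    (5,7)@(11, 15): e=[0,60,-36] → .  [on edge]
  covered (5 px):
    . . . X . .
    . . . X X .
    . . . . X X
    . . . . . .
    . . . . . .
    . . . . . .
    . . . . . .
    . . . . . .
    . . . . . .
    . . . . . .
    . . . . . .
T1:
  2·area = 80
  edge (0, 14)→(0, 6): d=(0,-8) inclusive
  edge (0, 6)→(10, 0): d=(10,-6) inclusive
  edge (10, 0)→(0, 14): d=(-10,14) inclusive
    (4,0)@(9, 1): e=[72,4,4] → X
    (5,0)@(11, 1): e=[88,16,-24] → .
    (2,1)@(5, 3): e=[40,0,40] → X  [on edge]
    (3,1)@(7, 3): e=[56,12,12] → X
    (4,1)@(9, 3): e=[72,24,-16] → .
    (1,2)@(3, 5): e=[24,8,48] → X
    (3,2)@(7, 5): e=[56,32,-8] → .
    (0,3)@(1, 7): e=[8,16,56] → X
    (2,3)@(5, 7): e=[40,40,0] → X  [on edge]
    (3,3)@(7, 7): e=[56,52,-28] → .
    (0,4)@(1, 9): e=[8,36,36] → X
    (2,4)@(5, 9): e=[40,60,-20] → .
  covered (11 px):
    . . . . X .
    . . X X . .
    . X X . . .
    X X X . . .
    X X . . . .
    X . . . . .
    . . . . . .
    . . . . . .
    . . . . . .
    . . . . . .
    . . . . . .

Z-buffer (winner per pixel, '.' = empty):
  . . . 0 1 .
  . . 1 0 0 .
  . 1 1 . 0 0
  1 1 1 . . .
  1 1 . . . .
  1 . . . . .
  . . . . . .
  . . . . . .
  . . . . . .
  . . . . . .
  . . . . . .

Answer: 0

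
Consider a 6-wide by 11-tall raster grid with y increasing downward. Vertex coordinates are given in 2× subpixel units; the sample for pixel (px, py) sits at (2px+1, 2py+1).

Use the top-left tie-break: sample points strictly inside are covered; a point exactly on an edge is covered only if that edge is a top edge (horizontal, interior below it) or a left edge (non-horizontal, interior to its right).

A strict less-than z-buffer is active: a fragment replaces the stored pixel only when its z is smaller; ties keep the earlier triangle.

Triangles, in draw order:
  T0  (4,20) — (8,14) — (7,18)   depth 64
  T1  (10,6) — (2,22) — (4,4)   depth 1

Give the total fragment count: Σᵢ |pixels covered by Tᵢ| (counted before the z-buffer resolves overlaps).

T0:
  2·area = 10
  edge (4, 20)→(8, 14): d=(4,-6) top-left  bias=+0
  edge (8, 14)→(7, 18): d=(-1,4) right/bottom  bias=-1
  edge (7, 18)→(4, 20): d=(-3,2) right/bottom  bias=-1
    (3,8)@(7, 17): e=[6,1,3] → #
    (4,8)@(9, 17): e=[18,-7,-1] → ·
    (2,9)@(5, 19): e=[2,7,1] → #
    (3,9)@(7, 19): e=[14,-1,-3] → ·
    (2,10)@(5, 21): e=[10,5,-5] → ·
  covered (2 px):
    · · · · · ·
    · · · · · ·
    · · · · · ·
    · · · · · ·
    · · · · · ·
    · · · · · ·
    · · · · · ·
    · · · · · ·
    · · · # · ·
    · · # · · ·
    · · · · · ·
T1:
  2·area = 112
  edge (10, 6)→(2, 22): d=(-8,16) right/bottom  bias=-1
  edge (2, 22)→(4, 4): d=(2,-18) top-left  bias=+0
  edge (4, 4)→(10, 6): d=(6,2) right/bottom  bias=-1
    (0,1)@(1, 3): e=[168,-56,0] → ·  [on edge]
    (2,2)@(5, 5): e=[88,20,4] → #
    (3,2)@(7, 5): e=[56,56,0] → ·  [on edge]
    (2,3)@(5, 7): e=[72,24,16] → #
    (3,3)@(7, 7): e=[40,60,12] → #
    (4,3)@(9, 7): e=[8,96,8] → #
    (5,3)@(11, 7): e=[-24,132,4] → ·
    (2,4)@(5, 9): e=[56,28,28] → #
    (4,4)@(9, 9): e=[-8,100,20] → ·
    (2,5)@(5, 11): e=[40,32,40] → #
    (4,5)@(9, 11): e=[-24,104,32] → ·
    (1,6)@(3, 13): e=[56,0,56] → #  [on edge]
  covered (14 px):
    · · · · · ·
    · · · · · ·
    · · # · · ·
    · · # # # ·
    · · # # · ·
    · · # # · ·
    · # # · · ·
    · # # · · ·
    · # · · · ·
    · # · · · ·
    · · · · · ·

Result: 16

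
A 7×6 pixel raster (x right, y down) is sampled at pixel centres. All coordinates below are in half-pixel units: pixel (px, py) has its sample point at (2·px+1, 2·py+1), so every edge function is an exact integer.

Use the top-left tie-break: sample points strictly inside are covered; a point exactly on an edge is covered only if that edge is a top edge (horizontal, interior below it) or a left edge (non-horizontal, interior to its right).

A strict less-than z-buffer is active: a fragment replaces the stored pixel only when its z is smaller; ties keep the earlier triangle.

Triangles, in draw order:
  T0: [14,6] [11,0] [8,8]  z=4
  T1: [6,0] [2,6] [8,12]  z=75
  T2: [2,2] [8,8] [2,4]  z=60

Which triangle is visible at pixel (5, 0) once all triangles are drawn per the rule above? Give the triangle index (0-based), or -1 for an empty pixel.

T0:
  2·area = 42  (B↔C swapped to make it positive)
  edge (14, 6)→(8, 8): d=(-6,2) right/bottom  bias=-1
  edge (8, 8)→(11, 0): d=(3,-8) top-left  bias=+0
  edge (11, 0)→(14, 6): d=(3,6) right/bottom  bias=-1
    (5,0)@(11, 1): e=[36,3,3] → X
    (6,0)@(13, 1): e=[32,19,-9] → .
    (5,1)@(11, 3): e=[24,9,9] → X
    (6,1)@(13, 3): e=[20,25,-3] → .
    (5,2)@(11, 5): e=[12,15,15] → X
    (6,2)@(13, 5): e=[8,31,3] → X
    (4,3)@(9, 7): e=[4,5,33] → X
    (5,3)@(11, 7): e=[0,21,21] → .  [on edge]
    (6,3)@(13, 7): e=[-4,37,9] → .
    (2,4)@(5, 9): e=[0,-21,63] → .  [on edge]
    (4,4)@(9, 9): e=[-8,11,39] → .
  covered (5 px):
    . . . . . X .
    . . . . . X .
    . . . . . X X
    . . . . X . .
    . . . . . . .
    . . . . . . .
T1:
  2·area = 60  (B↔C swapped to make it positive)
  edge (6, 0)→(8, 12): d=(2,12) right/bottom  bias=-1
  edge (8, 12)→(2, 6): d=(-6,-6) top-left  bias=+0
  edge (2, 6)→(6, 0): d=(4,-6) top-left  bias=+0
    (2,1)@(5, 3): e=[18,36,6] → X
    (3,1)@(7, 3): e=[-6,48,18] → .
    (0,2)@(1, 5): e=[70,0,-10] → .  [on edge]
    (1,2)@(3, 5): e=[46,12,2] → X
    (3,2)@(7, 5): e=[-2,36,26] → .
    (1,3)@(3, 7): e=[50,0,10] → X  [on edge]
    (3,3)@(7, 7): e=[2,24,34] → X
    (4,3)@(9, 7): e=[-22,36,46] → .
    (1,4)@(3, 9): e=[54,-12,18] → .
    (2,4)@(5, 9): e=[30,0,30] → X  [on edge]
    (4,4)@(9, 9): e=[-18,24,54] → .
    (2,5)@(5, 11): e=[34,-12,38] → .
    (3,5)@(7, 11): e=[10,0,50] → X  [on edge]
  covered (9 px):
    . . . . . . .
    . . X . . . .
    . X X . . . .
    . X X X . . .
    . . X X . . .
    . . . X . . .
T2:
  2·area = 12
  edge (2, 2)→(8, 8): d=(6,6) right/bottom  bias=-1
  edge (8, 8)→(2, 4): d=(-6,-4) top-left  bias=+0
  edge (2, 4)→(2, 2): d=(0,-2) top-left  bias=+0
    (0,0)@(1, 1): e=[0,14,-2] → .  [on edge]
    (1,1)@(3, 3): e=[0,10,2] → .  [on edge]
    (2,2)@(5, 5): e=[0,6,6] → .  [on edge]
    (3,3)@(7, 7): e=[0,2,10] → .  [on edge]
    (4,4)@(9, 9): e=[0,-2,14] → .  [on edge]
    (5,5)@(11, 11): e=[0,-6,18] → .  [on edge]
  covered (0 px):
    . . . . . . .
    . . . . . . .
    . . . . . . .
    . . . . . . .
    . . . . . . .
    . . . . . . .

Z-buffer (winner per pixel, '.' = empty):
  . . . . . 0 .
  . . 1 . . 0 .
  . 1 1 . . 0 0
  . 1 1 1 0 . .
  . . 1 1 . . .
  . . . 1 . . .

Result: 0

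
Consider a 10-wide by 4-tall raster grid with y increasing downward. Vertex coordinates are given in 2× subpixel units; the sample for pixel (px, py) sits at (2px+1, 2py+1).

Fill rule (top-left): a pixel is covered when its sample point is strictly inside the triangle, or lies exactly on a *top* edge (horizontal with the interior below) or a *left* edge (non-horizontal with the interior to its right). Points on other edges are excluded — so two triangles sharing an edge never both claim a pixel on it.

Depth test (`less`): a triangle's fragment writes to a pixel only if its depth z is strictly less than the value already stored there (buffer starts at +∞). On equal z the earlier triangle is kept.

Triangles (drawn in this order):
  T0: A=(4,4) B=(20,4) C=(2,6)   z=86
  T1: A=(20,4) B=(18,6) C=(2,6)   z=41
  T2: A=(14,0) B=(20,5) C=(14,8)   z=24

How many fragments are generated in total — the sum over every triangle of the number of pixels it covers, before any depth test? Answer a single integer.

T0:
  2·area = 32
  edge (4, 4)→(20, 4): d=(16,0) top-left  bias=+0
  edge (20, 4)→(2, 6): d=(-18,2) right/bottom  bias=-1
  edge (2, 6)→(4, 4): d=(2,-2) top-left  bias=+0
    (3,0)@(7, 1): e=[-48,80,0] → ·  [on edge]
    (2,1)@(5, 3): e=[-16,48,0] → ·  [on edge]
    (1,2)@(3, 5): e=[16,16,0] → #  [on edge]
    (2,2)@(5, 5): e=[16,12,4] → #
    (3,2)@(7, 5): e=[16,8,8] → #
    (4,2)@(9, 5): e=[16,4,12] → #
    (5,2)@(11, 5): e=[16,0,16] → ·  [on edge]
    (0,3)@(1, 7): e=[48,-16,0] → ·  [on edge]
    (1,3)@(3, 7): e=[48,-20,4] → ·
    (2,3)@(5, 7): e=[48,-24,8] → ·
    (3,3)@(7, 7): e=[48,-28,12] → ·
    (4,3)@(9, 7): e=[48,-32,16] → ·
  covered (4 px):
    · · · · · · · · · ·
    · · · · · · · · · ·
    · # # # # · · · · ·
    · · · · · · · · · ·
T1:
  2·area = 32
  edge (20, 4)→(18, 6): d=(-2,2) right/bottom  bias=-1
  edge (18, 6)→(2, 6): d=(-16,0) right/bottom  bias=-1
  edge (2, 6)→(20, 4): d=(18,-2) top-left  bias=+0
    (5,2)@(11, 5): e=[16,16,0] → #  [on edge]
    (6,2)@(13, 5): e=[12,16,4] → #
    (7,2)@(15, 5): e=[8,16,8] → #
    (8,2)@(17, 5): e=[4,16,12] → #
    (9,2)@(19, 5): e=[0,16,16] → ·  [on edge]
    (5,3)@(11, 7): e=[12,-16,36] → ·
    (6,3)@(13, 7): e=[8,-16,40] → ·
    (7,3)@(15, 7): e=[4,-16,44] → ·
    (8,3)@(17, 7): e=[0,-16,48] → ·  [on edge]
  covered (4 px):
    · · · · · · · · · ·
    · · · · · · · · · ·
    · · · · · # # # # ·
    · · · · · · · · · ·
T2:
  2·area = 48
  edge (14, 0)→(20, 5): d=(6,5) right/bottom  bias=-1
  edge (20, 5)→(14, 8): d=(-6,3) right/bottom  bias=-1
  edge (14, 8)→(14, 0): d=(0,-8) top-left  bias=+0
    (7,0)@(15, 1): e=[1,39,8] → #
    (8,0)@(17, 1): e=[-9,33,24] → ·
    (7,1)@(15, 3): e=[13,27,8] → #
    (8,1)@(17, 3): e=[3,21,24] → #
    (9,1)@(19, 3): e=[-7,15,40] → ·
    (7,2)@(15, 5): e=[25,15,8] → #
    (9,2)@(19, 5): e=[5,3,40] → #
    (7,3)@(15, 7): e=[37,3,8] → #
    (8,3)@(17, 7): e=[27,-3,24] → ·
    (9,3)@(19, 7): e=[17,-9,40] → ·
  covered (7 px):
    · · · · · · · # · ·
    · · · · · · · # # ·
    · · · · · · · # # #
    · · · · · · · # · ·

Result: 15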